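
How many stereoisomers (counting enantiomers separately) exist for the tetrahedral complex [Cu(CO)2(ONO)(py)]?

1

All four vertices of a tetrahedron are equivalent and mutually adjacent, so cis/trans isomerism cannot arise.
Only one geometric arrangement is possible.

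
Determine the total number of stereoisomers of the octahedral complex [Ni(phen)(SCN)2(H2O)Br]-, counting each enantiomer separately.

6

The six octahedral sites form three mutually perpendicular trans pairs.
Each phen is bidentate and must span two cis positions.
Working through the distinct placements yields 4 geometric isomers: SCN cis (3 arrangements, 2 chiral); SCN trans.
Of these, 2 lack any improper symmetry element and so occur as enantiomeric pairs, giving 4 + 2 = 6 stereoisomers in total.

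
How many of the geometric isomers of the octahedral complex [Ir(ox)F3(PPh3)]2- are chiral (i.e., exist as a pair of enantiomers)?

In an octahedral complex each vertex has one trans partner and four cis neighbours.
Each ox is bidentate and must span two cis positions.
Systematic placement gives 2 geometric isomers: F mer; F fac.
Each arrangement has an internal mirror plane or centre of symmetry, so none is chiral.

0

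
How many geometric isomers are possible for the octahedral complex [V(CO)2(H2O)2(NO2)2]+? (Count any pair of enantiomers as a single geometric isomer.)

In an octahedral complex each vertex has one trans partner and four cis neighbours.
Working through the distinct placements yields 5 geometric isomers: CO trans, H2O trans, NO2 trans; CO trans, H2O cis, NO2 cis; CO cis, H2O cis, NO2 trans; CO cis, H2O cis, NO2 cis (chiral); CO cis, H2O trans, NO2 cis.

5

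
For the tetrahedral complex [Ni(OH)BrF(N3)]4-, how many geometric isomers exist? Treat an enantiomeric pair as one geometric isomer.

1

All four vertices of a tetrahedron are equivalent and mutually adjacent, so cis/trans isomerism cannot arise.
Only one geometric arrangement is possible; it has no improper symmetry element, so it exists as a pair of enantiomers (2 stereoisomers).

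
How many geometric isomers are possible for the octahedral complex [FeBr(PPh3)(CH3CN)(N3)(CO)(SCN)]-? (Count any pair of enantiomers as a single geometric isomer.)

15

An octahedron has six vertices in three trans pairs; every non-trans pair is cis.
Exhaustive case analysis gives 15 geometric isomers.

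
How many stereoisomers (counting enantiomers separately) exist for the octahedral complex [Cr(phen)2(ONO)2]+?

An octahedron has six vertices in three trans pairs; every non-trans pair is cis.
Each phen is bidentate and must span two cis positions.
The distinct arrangements are (2 in all): ONO trans; ONO cis (chiral).
One of these lacks any improper symmetry element and so occurs as an enantiomeric pair, giving 2 + 1 = 3 stereoisomers in total.

3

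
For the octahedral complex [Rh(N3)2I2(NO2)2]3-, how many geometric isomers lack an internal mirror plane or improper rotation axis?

The six octahedral sites form three mutually perpendicular trans pairs.
The distinct arrangements are (5 in all): N3 trans, I trans, NO2 trans; N3 cis, I trans, NO2 cis; N3 cis, I cis, NO2 trans; N3 cis, I cis, NO2 cis (chiral); N3 trans, I cis, NO2 cis.
One of these lacks any improper symmetry element and so occurs as an enantiomeric pair, giving 5 + 1 = 6 stereoisomers in total.

1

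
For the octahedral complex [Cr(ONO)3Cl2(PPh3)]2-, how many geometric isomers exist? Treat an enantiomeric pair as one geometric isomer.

3

There are 3 geometric isomers: ONO mer, Cl trans; ONO fac, Cl cis; ONO mer, Cl cis.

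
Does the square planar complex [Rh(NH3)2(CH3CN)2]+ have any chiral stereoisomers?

no

In a square planar complex each vertex has one trans partner and two cis neighbours.
The distinct arrangements are (2 in all): NH3 cis; NH3 trans.
Each arrangement has an internal mirror plane or centre of symmetry, so none is chiral.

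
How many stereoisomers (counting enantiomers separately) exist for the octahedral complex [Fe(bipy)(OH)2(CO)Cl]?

6

An octahedron has six vertices in three trans pairs; every non-trans pair is cis.
Each bipy is bidentate and must span two cis positions.
The distinct arrangements are (4 in all): OH cis (3 arrangements, 2 chiral); OH trans.
Of these, 2 lack any improper symmetry element and so occur as enantiomeric pairs, giving 4 + 2 = 6 stereoisomers in total.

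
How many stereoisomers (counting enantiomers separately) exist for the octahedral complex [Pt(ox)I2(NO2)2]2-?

Each ox is bidentate and must span two cis positions.
Working through the distinct placements yields 3 geometric isomers: I trans, NO2 cis; I cis, NO2 cis (chiral); I cis, NO2 trans.
One of these lacks any improper symmetry element and so occurs as an enantiomeric pair, giving 3 + 1 = 4 stereoisomers in total.

4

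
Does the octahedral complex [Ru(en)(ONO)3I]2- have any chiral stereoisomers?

no

Each en is bidentate and must span two cis positions.
There are 2 geometric isomers: ONO fac; ONO mer.
Each arrangement has an internal mirror plane or centre of symmetry, so none is chiral.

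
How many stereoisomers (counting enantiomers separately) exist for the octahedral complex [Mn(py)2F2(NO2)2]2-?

6

In an octahedral complex each vertex has one trans partner and four cis neighbours.
Working through the distinct placements yields 5 geometric isomers: py trans, F trans, NO2 trans; py cis, F trans, NO2 cis; py trans, F cis, NO2 cis; py cis, F cis, NO2 cis (chiral); py cis, F cis, NO2 trans.
One of these lacks any improper symmetry element and so occurs as an enantiomeric pair, giving 5 + 1 = 6 stereoisomers in total.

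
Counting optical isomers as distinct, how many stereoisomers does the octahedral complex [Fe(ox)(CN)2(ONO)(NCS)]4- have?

6

An octahedron has six vertices in three trans pairs; every non-trans pair is cis.
Each ox is bidentate and must span two cis positions.
The distinct arrangements are (4 in all): CN trans; CN cis (3 arrangements, 2 chiral).
Of these, 2 lack any improper symmetry element and so occur as enantiomeric pairs, giving 4 + 2 = 6 stereoisomers in total.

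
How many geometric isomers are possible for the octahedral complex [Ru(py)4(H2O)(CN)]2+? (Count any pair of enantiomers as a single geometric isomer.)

An octahedron has six vertices in three trans pairs; every non-trans pair is cis.
Working through the distinct placements yields 2 geometric isomers: H2O and CN mutually trans; H2O and CN mutually cis.

2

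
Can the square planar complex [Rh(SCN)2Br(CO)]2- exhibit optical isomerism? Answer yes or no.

A square has two trans pairs of vertices; adjacent vertices are cis.
There are 2 geometric isomers: SCN cis; SCN trans.
Each arrangement has an internal mirror plane or centre of symmetry, so none is chiral.

no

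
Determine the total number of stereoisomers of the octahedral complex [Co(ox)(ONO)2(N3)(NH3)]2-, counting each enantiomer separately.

An octahedron has six vertices in three trans pairs; every non-trans pair is cis.
Each ox is bidentate and must span two cis positions.
Systematic placement gives 4 geometric isomers: ONO cis (3 arrangements, 2 chiral); ONO trans.
Of these, 2 lack any improper symmetry element and so occur as enantiomeric pairs, giving 4 + 2 = 6 stereoisomers in total.

6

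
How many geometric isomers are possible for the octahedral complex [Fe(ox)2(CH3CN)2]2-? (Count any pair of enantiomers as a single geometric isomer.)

The six octahedral sites form three mutually perpendicular trans pairs.
Each ox is bidentate and must span two cis positions.
Systematic placement gives 2 geometric isomers: CH3CN trans; CH3CN cis (chiral).

2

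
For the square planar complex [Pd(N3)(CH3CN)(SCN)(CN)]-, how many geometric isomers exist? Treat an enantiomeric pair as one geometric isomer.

A square has two trans pairs of vertices; adjacent vertices are cis.
There are 3 geometric isomers: (CH3CN/N3 trans, CN/SCN trans); (CH3CN/SCN trans, CN/N3 trans); (CH3CN/CN trans, N3/SCN trans).

3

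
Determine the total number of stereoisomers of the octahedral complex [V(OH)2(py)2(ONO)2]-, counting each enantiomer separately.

In an octahedral complex each vertex has one trans partner and four cis neighbours.
The distinct arrangements are (5 in all): OH trans, py trans, ONO trans; OH trans, py cis, ONO cis; OH cis, py trans, ONO cis; OH cis, py cis, ONO cis (chiral); OH cis, py cis, ONO trans.
One of these lacks any improper symmetry element and so occurs as an enantiomeric pair, giving 5 + 1 = 6 stereoisomers in total.

6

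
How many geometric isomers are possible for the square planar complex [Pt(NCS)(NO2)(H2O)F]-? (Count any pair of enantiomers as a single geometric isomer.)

3

Systematic placement gives 3 geometric isomers: (F/NCS trans, H2O/NO2 trans); (F/NO2 trans, H2O/NCS trans); (F/H2O trans, NCS/NO2 trans).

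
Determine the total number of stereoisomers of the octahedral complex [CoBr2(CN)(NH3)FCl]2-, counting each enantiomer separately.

The six octahedral sites form three mutually perpendicular trans pairs.
Placing the ligands in turn and identifying arrangements related by rotation or reflection leaves 9 distinct geometric isomers.
Of these, 6 lack any improper symmetry element and so occur as enantiomeric pairs, giving 9 + 6 = 15 stereoisomers in total.

15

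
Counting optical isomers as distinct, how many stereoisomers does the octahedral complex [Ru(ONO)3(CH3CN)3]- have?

In an octahedral complex each vertex has one trans partner and four cis neighbours.
Systematic placement gives 2 geometric isomers: ONO mer; ONO fac.
Each arrangement has an internal mirror plane or centre of symmetry, so none is chiral.

2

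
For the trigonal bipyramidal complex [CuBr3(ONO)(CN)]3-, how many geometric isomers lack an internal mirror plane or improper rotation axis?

0

A trigonal bipyramid has two axial and three equatorial sites, which are chemically inequivalent.
There are 4 geometric isomers: ONO equatorial, CN equatorial; ONO equatorial, CN axial; ONO axial, CN equatorial; ONO axial, CN axial.
Each arrangement has an internal mirror plane or centre of symmetry, so none is chiral.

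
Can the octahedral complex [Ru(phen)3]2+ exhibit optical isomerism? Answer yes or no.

The six octahedral sites form three mutually perpendicular trans pairs.
Each phen is bidentate and must span two cis positions.
Only one geometric arrangement is possible; it has no improper symmetry element, so it exists as a pair of enantiomers (2 stereoisomers).

yes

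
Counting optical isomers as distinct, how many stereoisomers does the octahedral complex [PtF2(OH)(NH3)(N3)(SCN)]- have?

15

An octahedron has six vertices in three trans pairs; every non-trans pair is cis.
Placing the ligands in turn and identifying arrangements related by rotation or reflection leaves 9 distinct geometric isomers.
Of these, 6 lack any improper symmetry element and so occur as enantiomeric pairs, giving 9 + 6 = 15 stereoisomers in total.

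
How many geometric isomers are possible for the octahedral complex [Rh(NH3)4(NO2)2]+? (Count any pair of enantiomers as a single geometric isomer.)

2

The six octahedral sites form three mutually perpendicular trans pairs.
Systematic placement gives 2 geometric isomers: NO2 trans; NO2 cis.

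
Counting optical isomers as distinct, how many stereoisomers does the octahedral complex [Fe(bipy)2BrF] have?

An octahedron has six vertices in three trans pairs; every non-trans pair is cis.
Each bipy is bidentate and must span two cis positions.
Working through the distinct placements yields 2 geometric isomers: Br and F mutually trans; Br and F mutually cis (chiral).
One of these lacks any improper symmetry element and so occurs as an enantiomeric pair, giving 2 + 1 = 3 stereoisomers in total.

3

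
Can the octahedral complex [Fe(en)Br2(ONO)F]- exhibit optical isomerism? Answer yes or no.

yes

An octahedron has six vertices in three trans pairs; every non-trans pair is cis.
Each en is bidentate and must span two cis positions.
The distinct arrangements are (4 in all): Br trans; Br cis (3 arrangements, 2 chiral).
Of these, 2 lack any improper symmetry element and so occur as enantiomeric pairs, giving 4 + 2 = 6 stereoisomers in total.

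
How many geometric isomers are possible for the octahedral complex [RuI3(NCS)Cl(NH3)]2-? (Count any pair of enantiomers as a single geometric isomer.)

Systematic placement gives 4 geometric isomers: I mer (3 arrangements); I fac (chiral).

4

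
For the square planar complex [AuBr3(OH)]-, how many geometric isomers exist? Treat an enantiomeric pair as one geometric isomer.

A square has two trans pairs of vertices; adjacent vertices are cis.
Only one geometric arrangement is possible.

1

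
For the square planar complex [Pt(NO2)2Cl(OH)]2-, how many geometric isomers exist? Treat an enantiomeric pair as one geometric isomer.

In a square planar complex each vertex has one trans partner and two cis neighbours.
Systematic placement gives 2 geometric isomers: NO2 cis; NO2 trans.

2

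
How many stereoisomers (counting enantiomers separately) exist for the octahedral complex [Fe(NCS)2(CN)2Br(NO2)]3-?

In an octahedral complex each vertex has one trans partner and four cis neighbours.
Systematic placement gives 6 geometric isomers: NCS cis, CN cis (3 arrangements, 2 chiral); NCS trans, CN cis; NCS cis, CN trans; NCS trans, CN trans.
Of these, 2 lack any improper symmetry element and so occur as enantiomeric pairs, giving 6 + 2 = 8 stereoisomers in total.

8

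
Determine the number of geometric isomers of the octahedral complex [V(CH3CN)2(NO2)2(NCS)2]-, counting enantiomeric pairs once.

In an octahedral complex each vertex has one trans partner and four cis neighbours.
There are 5 geometric isomers: CH3CN trans, NO2 trans, NCS trans; CH3CN trans, NO2 cis, NCS cis; CH3CN cis, NO2 trans, NCS cis; CH3CN cis, NO2 cis, NCS cis (chiral); CH3CN cis, NO2 cis, NCS trans.

5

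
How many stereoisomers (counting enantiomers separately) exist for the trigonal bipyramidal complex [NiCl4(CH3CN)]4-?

In a trigonal bipyramid the two axial positions differ from the three equatorial ones.
There are 2 geometric isomers: CH3CN axial; CH3CN equatorial.
Each arrangement has an internal mirror plane or centre of symmetry, so none is chiral.

2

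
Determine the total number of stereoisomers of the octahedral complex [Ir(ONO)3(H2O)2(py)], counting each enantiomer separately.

There are 3 geometric isomers: ONO mer, H2O trans; ONO fac, H2O cis; ONO mer, H2O cis.
Each arrangement has an internal mirror plane or centre of symmetry, so none is chiral.

3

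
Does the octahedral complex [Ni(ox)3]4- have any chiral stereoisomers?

An octahedron has six vertices in three trans pairs; every non-trans pair is cis.
Each ox is bidentate and must span two cis positions.
Only one geometric arrangement is possible; it has no improper symmetry element, so it exists as a pair of enantiomers (2 stereoisomers).

yes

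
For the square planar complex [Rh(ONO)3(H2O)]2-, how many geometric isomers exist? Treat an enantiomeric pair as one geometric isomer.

1

Only one geometric arrangement is possible.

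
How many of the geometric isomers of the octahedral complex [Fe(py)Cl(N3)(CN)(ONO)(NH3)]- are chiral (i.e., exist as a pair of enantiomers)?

In an octahedral complex each vertex has one trans partner and four cis neighbours.
Placing the ligands in turn and identifying arrangements related by rotation or reflection leaves 15 distinct geometric isomers.
Of these, 15 lack any improper symmetry element and so occur as enantiomeric pairs, giving 15 + 15 = 30 stereoisomers in total.

15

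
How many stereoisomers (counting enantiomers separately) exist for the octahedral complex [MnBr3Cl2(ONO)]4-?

3

The six octahedral sites form three mutually perpendicular trans pairs.
There are 3 geometric isomers: Br mer, Cl cis; Br mer, Cl trans; Br fac, Cl cis.
Each arrangement has an internal mirror plane or centre of symmetry, so none is chiral.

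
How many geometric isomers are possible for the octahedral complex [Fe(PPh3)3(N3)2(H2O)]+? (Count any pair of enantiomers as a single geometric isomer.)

3

In an octahedral complex each vertex has one trans partner and four cis neighbours.
There are 3 geometric isomers: PPh3 mer, N3 cis; PPh3 mer, N3 trans; PPh3 fac, N3 cis.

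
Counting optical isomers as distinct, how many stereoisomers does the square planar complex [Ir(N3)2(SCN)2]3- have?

2

In a square planar complex each vertex has one trans partner and two cis neighbours.
Working through the distinct placements yields 2 geometric isomers: N3 cis; N3 trans.
Each arrangement has an internal mirror plane or centre of symmetry, so none is chiral.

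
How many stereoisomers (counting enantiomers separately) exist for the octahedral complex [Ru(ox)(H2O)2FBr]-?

The six octahedral sites form three mutually perpendicular trans pairs.
Each ox is bidentate and must span two cis positions.
The distinct arrangements are (4 in all): H2O cis (3 arrangements, 2 chiral); H2O trans.
Of these, 2 lack any improper symmetry element and so occur as enantiomeric pairs, giving 4 + 2 = 6 stereoisomers in total.

6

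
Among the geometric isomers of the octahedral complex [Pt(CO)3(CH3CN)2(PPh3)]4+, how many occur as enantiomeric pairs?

0

Working through the distinct placements yields 3 geometric isomers: CO mer, CH3CN trans; CO fac, CH3CN cis; CO mer, CH3CN cis.
Each arrangement has an internal mirror plane or centre of symmetry, so none is chiral.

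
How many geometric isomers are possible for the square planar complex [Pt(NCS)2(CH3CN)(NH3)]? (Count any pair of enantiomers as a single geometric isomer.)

2

A square has two trans pairs of vertices; adjacent vertices are cis.
Working through the distinct placements yields 2 geometric isomers: NCS cis; NCS trans.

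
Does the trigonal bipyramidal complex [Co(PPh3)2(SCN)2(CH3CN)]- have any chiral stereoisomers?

In a trigonal bipyramid the two axial positions differ from the three equatorial ones.
Placing the ligands in turn and identifying arrangements related by rotation or reflection leaves 5 distinct geometric isomers.
One of these lacks any improper symmetry element and so occurs as an enantiomeric pair, giving 5 + 1 = 6 stereoisomers in total.

yes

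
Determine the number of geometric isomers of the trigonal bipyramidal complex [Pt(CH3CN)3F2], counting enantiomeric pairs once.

3

In a trigonal bipyramid the two axial positions differ from the three equatorial ones.
There are 3 geometric isomers: F both equatorial; F one axial, one equatorial; F both axial.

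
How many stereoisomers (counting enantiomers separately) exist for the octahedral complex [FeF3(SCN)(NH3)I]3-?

An octahedron has six vertices in three trans pairs; every non-trans pair is cis.
There are 4 geometric isomers: F mer (3 arrangements); F fac (chiral).
One of these lacks any improper symmetry element and so occurs as an enantiomeric pair, giving 4 + 1 = 5 stereoisomers in total.

5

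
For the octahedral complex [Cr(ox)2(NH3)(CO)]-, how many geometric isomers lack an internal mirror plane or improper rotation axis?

The six octahedral sites form three mutually perpendicular trans pairs.
Each ox is bidentate and must span two cis positions.
The distinct arrangements are (2 in all): NH3 and CO mutually trans; NH3 and CO mutually cis (chiral).
One of these lacks any improper symmetry element and so occurs as an enantiomeric pair, giving 2 + 1 = 3 stereoisomers in total.

1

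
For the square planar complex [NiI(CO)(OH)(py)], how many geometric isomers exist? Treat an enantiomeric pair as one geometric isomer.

3

In a square planar complex each vertex has one trans partner and two cis neighbours.
Working through the distinct placements yields 3 geometric isomers: (CO/OH trans, I/py trans); (CO/py trans, I/OH trans); (CO/I trans, OH/py trans).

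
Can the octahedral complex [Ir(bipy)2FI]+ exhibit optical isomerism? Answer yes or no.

Each bipy is bidentate and must span two cis positions.
Systematic placement gives 2 geometric isomers: F and I mutually trans; F and I mutually cis (chiral).
One of these lacks any improper symmetry element and so occurs as an enantiomeric pair, giving 2 + 1 = 3 stereoisomers in total.

yes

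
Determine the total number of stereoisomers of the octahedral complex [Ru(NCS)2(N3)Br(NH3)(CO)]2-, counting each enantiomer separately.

15

Systematic enumeration (placing each ligand type in turn and discarding arrangements equivalent by rotation or reflection) gives 9 geometric isomers.
Of these, 6 lack any improper symmetry element and so occur as enantiomeric pairs, giving 9 + 6 = 15 stereoisomers in total.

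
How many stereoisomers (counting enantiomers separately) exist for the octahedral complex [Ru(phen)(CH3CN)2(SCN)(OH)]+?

6

Each phen is bidentate and must span two cis positions.
Working through the distinct placements yields 4 geometric isomers: CH3CN trans; CH3CN cis (3 arrangements, 2 chiral).
Of these, 2 lack any improper symmetry element and so occur as enantiomeric pairs, giving 4 + 2 = 6 stereoisomers in total.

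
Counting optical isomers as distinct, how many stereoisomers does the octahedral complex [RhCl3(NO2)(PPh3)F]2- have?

5

An octahedron has six vertices in three trans pairs; every non-trans pair is cis.
Working through the distinct placements yields 4 geometric isomers: Cl mer (3 arrangements); Cl fac (chiral).
One of these lacks any improper symmetry element and so occurs as an enantiomeric pair, giving 4 + 1 = 5 stereoisomers in total.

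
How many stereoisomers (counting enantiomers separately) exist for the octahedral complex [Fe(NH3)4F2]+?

2

In an octahedral complex each vertex has one trans partner and four cis neighbours.
The distinct arrangements are (2 in all): F trans; F cis.
Each arrangement has an internal mirror plane or centre of symmetry, so none is chiral.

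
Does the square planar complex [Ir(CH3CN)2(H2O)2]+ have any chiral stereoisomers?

A square has two trans pairs of vertices; adjacent vertices are cis.
The distinct arrangements are (2 in all): CH3CN cis; CH3CN trans.
Each arrangement has an internal mirror plane or centre of symmetry, so none is chiral.

no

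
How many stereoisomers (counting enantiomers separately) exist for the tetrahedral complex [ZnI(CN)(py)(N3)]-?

In a tetrahedral complex all four positions are equivalent and every pair of ligands is adjacent — there is no cis/trans distinction.
Only one geometric arrangement is possible; it has no improper symmetry element, so it exists as a pair of enantiomers (2 stereoisomers).

2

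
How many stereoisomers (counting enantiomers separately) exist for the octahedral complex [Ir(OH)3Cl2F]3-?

3

The six octahedral sites form three mutually perpendicular trans pairs.
Systematic placement gives 3 geometric isomers: OH mer, Cl trans; OH mer, Cl cis; OH fac, Cl cis.
Each arrangement has an internal mirror plane or centre of symmetry, so none is chiral.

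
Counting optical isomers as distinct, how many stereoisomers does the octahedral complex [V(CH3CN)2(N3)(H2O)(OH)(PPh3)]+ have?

15

An octahedron has six vertices in three trans pairs; every non-trans pair is cis.
Placing the ligands in turn and identifying arrangements related by rotation or reflection leaves 9 distinct geometric isomers.
Of these, 6 lack any improper symmetry element and so occur as enantiomeric pairs, giving 9 + 6 = 15 stereoisomers in total.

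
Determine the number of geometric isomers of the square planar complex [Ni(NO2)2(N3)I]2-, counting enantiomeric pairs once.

2

Systematic placement gives 2 geometric isomers: NO2 cis; NO2 trans.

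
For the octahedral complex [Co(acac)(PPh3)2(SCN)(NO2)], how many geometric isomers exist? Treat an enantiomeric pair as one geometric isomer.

4

Each acac is bidentate and must span two cis positions.
Systematic placement gives 4 geometric isomers: PPh3 cis (3 arrangements, 2 chiral); PPh3 trans.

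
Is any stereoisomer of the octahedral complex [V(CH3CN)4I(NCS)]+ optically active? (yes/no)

In an octahedral complex each vertex has one trans partner and four cis neighbours.
There are 2 geometric isomers: I and NCS mutually trans; I and NCS mutually cis.
Each arrangement has an internal mirror plane or centre of symmetry, so none is chiral.

no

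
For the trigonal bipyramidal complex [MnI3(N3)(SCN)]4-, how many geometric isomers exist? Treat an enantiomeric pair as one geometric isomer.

4

A trigonal bipyramid has two axial and three equatorial sites, which are chemically inequivalent.
Working through the distinct placements yields 4 geometric isomers: N3 equatorial, SCN equatorial; N3 axial, SCN equatorial; N3 equatorial, SCN axial; N3 axial, SCN axial.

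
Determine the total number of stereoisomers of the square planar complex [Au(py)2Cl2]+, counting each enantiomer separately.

2

In a square planar complex each vertex has one trans partner and two cis neighbours.
There are 2 geometric isomers: py cis; py trans.
Each arrangement has an internal mirror plane or centre of symmetry, so none is chiral.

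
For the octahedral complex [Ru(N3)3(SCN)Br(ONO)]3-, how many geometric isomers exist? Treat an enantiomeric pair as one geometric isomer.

4

There are 4 geometric isomers: N3 mer (3 arrangements); N3 fac (chiral).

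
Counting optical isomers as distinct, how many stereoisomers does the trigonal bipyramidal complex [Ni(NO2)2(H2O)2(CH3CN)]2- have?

6

A trigonal bipyramid has two axial and three equatorial sites, which are chemically inequivalent.
Systematic enumeration (placing each ligand type in turn and discarding arrangements equivalent by rotation or reflection) gives 5 geometric isomers.
One of these lacks any improper symmetry element and so occurs as an enantiomeric pair, giving 5 + 1 = 6 stereoisomers in total.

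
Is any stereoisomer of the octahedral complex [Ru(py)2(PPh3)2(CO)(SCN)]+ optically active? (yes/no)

yes

In an octahedral complex each vertex has one trans partner and four cis neighbours.
Working through the distinct placements yields 6 geometric isomers: py trans, PPh3 cis; py cis, PPh3 cis (3 arrangements, 2 chiral); py trans, PPh3 trans; py cis, PPh3 trans.
Of these, 2 lack any improper symmetry element and so occur as enantiomeric pairs, giving 6 + 2 = 8 stereoisomers in total.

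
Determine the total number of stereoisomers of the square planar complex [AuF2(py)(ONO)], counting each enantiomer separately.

A square has two trans pairs of vertices; adjacent vertices are cis.
Working through the distinct placements yields 2 geometric isomers: F cis; F trans.
Each arrangement has an internal mirror plane or centre of symmetry, so none is chiral.

2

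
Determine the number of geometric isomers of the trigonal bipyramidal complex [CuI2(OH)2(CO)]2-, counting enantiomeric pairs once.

5

In a trigonal bipyramid the two axial positions differ from the three equatorial ones.
Exhaustive case analysis gives 5 geometric isomers.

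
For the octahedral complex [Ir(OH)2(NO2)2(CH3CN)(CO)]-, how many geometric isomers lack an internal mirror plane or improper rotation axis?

2

The six octahedral sites form three mutually perpendicular trans pairs.
Working through the distinct placements yields 6 geometric isomers: OH trans, NO2 trans; OH cis, NO2 cis (3 arrangements, 2 chiral); OH trans, NO2 cis; OH cis, NO2 trans.
Of these, 2 lack any improper symmetry element and so occur as enantiomeric pairs, giving 6 + 2 = 8 stereoisomers in total.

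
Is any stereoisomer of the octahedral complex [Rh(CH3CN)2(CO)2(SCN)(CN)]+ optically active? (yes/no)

yes

An octahedron has six vertices in three trans pairs; every non-trans pair is cis.
The distinct arrangements are (6 in all): CH3CN trans, CO cis; CH3CN trans, CO trans; CH3CN cis, CO cis (3 arrangements, 2 chiral); CH3CN cis, CO trans.
Of these, 2 lack any improper symmetry element and so occur as enantiomeric pairs, giving 6 + 2 = 8 stereoisomers in total.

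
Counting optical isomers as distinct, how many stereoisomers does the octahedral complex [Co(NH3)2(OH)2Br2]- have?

6

There are 5 geometric isomers: NH3 trans, OH trans, Br trans; NH3 cis, OH cis, Br trans; NH3 cis, OH trans, Br cis; NH3 cis, OH cis, Br cis (chiral); NH3 trans, OH cis, Br cis.
One of these lacks any improper symmetry element and so occurs as an enantiomeric pair, giving 5 + 1 = 6 stereoisomers in total.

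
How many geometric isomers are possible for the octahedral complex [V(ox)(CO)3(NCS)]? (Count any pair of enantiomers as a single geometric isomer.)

Each ox is bidentate and must span two cis positions.
Systematic placement gives 2 geometric isomers: CO mer; CO fac.

2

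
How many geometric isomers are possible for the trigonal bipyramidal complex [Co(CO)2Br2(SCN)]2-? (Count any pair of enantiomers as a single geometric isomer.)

5

Systematic enumeration (placing each ligand type in turn and discarding arrangements equivalent by rotation or reflection) gives 5 geometric isomers.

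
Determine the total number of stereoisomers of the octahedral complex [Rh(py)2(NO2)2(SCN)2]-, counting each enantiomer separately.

6

An octahedron has six vertices in three trans pairs; every non-trans pair is cis.
Systematic placement gives 5 geometric isomers: py trans, NO2 trans, SCN trans; py cis, NO2 trans, SCN cis; py trans, NO2 cis, SCN cis; py cis, NO2 cis, SCN cis (chiral); py cis, NO2 cis, SCN trans.
One of these lacks any improper symmetry element and so occurs as an enantiomeric pair, giving 5 + 1 = 6 stereoisomers in total.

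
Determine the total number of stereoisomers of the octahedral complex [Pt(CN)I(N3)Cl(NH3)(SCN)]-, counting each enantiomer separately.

30

Placing the ligands in turn and identifying arrangements related by rotation or reflection leaves 15 distinct geometric isomers.
Of these, 15 lack any improper symmetry element and so occur as enantiomeric pairs, giving 15 + 15 = 30 stereoisomers in total.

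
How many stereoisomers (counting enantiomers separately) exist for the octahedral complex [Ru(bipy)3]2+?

2

An octahedron has six vertices in three trans pairs; every non-trans pair is cis.
Each bipy is bidentate and must span two cis positions.
Only one geometric arrangement is possible; it has no improper symmetry element, so it exists as a pair of enantiomers (2 stereoisomers).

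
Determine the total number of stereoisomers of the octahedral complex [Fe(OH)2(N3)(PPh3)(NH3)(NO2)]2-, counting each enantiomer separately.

15

Exhaustive case analysis gives 9 geometric isomers.
Of these, 6 lack any improper symmetry element and so occur as enantiomeric pairs, giving 9 + 6 = 15 stereoisomers in total.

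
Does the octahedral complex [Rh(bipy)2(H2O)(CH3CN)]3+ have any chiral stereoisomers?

Each bipy is bidentate and must span two cis positions.
Working through the distinct placements yields 2 geometric isomers: H2O and CH3CN mutually trans; H2O and CH3CN mutually cis (chiral).
One of these lacks any improper symmetry element and so occurs as an enantiomeric pair, giving 2 + 1 = 3 stereoisomers in total.

yes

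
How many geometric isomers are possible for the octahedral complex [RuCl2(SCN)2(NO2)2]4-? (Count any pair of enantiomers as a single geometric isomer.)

5

The six octahedral sites form three mutually perpendicular trans pairs.
There are 5 geometric isomers: Cl trans, SCN trans, NO2 trans; Cl trans, SCN cis, NO2 cis; Cl cis, SCN trans, NO2 cis; Cl cis, SCN cis, NO2 cis (chiral); Cl cis, SCN cis, NO2 trans.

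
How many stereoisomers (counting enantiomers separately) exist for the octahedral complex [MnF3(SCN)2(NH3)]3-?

The six octahedral sites form three mutually perpendicular trans pairs.
Systematic placement gives 3 geometric isomers: F mer, SCN trans; F mer, SCN cis; F fac, SCN cis.
Each arrangement has an internal mirror plane or centre of symmetry, so none is chiral.

3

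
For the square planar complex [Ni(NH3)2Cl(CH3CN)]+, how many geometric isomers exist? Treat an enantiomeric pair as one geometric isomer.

In a square planar complex each vertex has one trans partner and two cis neighbours.
Systematic placement gives 2 geometric isomers: NH3 cis; NH3 trans.

2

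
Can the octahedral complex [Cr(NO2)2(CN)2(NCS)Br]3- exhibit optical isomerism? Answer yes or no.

yes

The six octahedral sites form three mutually perpendicular trans pairs.
Systematic placement gives 6 geometric isomers: NO2 trans, CN cis; NO2 cis, CN cis (3 arrangements, 2 chiral); NO2 trans, CN trans; NO2 cis, CN trans.
Of these, 2 lack any improper symmetry element and so occur as enantiomeric pairs, giving 6 + 2 = 8 stereoisomers in total.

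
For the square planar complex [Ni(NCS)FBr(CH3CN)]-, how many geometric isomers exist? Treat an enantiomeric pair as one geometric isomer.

3

In a square planar complex each vertex has one trans partner and two cis neighbours.
Systematic placement gives 3 geometric isomers: (Br/F trans, CH3CN/NCS trans); (Br/NCS trans, CH3CN/F trans); (Br/CH3CN trans, F/NCS trans).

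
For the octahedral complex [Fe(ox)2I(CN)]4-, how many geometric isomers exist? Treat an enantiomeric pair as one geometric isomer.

The six octahedral sites form three mutually perpendicular trans pairs.
Each ox is bidentate and must span two cis positions.
There are 2 geometric isomers: I and CN mutually trans; I and CN mutually cis (chiral).

2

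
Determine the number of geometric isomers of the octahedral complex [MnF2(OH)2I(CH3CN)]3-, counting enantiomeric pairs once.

In an octahedral complex each vertex has one trans partner and four cis neighbours.
Systematic placement gives 6 geometric isomers: F cis, OH trans; F cis, OH cis (3 arrangements, 2 chiral); F trans, OH trans; F trans, OH cis.

6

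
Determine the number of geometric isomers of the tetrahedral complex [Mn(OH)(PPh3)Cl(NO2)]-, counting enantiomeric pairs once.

All four vertices of a tetrahedron are equivalent and mutually adjacent, so cis/trans isomerism cannot arise.
Only one geometric arrangement is possible; it has no improper symmetry element, so it exists as a pair of enantiomers (2 stereoisomers).

1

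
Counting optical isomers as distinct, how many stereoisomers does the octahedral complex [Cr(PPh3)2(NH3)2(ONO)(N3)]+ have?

8

Systematic placement gives 6 geometric isomers: PPh3 trans, NH3 cis; PPh3 cis, NH3 cis (3 arrangements, 2 chiral); PPh3 trans, NH3 trans; PPh3 cis, NH3 trans.
Of these, 2 lack any improper symmetry element and so occur as enantiomeric pairs, giving 6 + 2 = 8 stereoisomers in total.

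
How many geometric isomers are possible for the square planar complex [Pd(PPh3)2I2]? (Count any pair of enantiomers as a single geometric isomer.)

In a square planar complex each vertex has one trans partner and two cis neighbours.
Systematic placement gives 2 geometric isomers: PPh3 cis; PPh3 trans.

2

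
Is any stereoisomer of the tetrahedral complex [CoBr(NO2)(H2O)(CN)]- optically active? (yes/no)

All four vertices of a tetrahedron are equivalent and mutually adjacent, so cis/trans isomerism cannot arise.
Only one geometric arrangement is possible; it has no improper symmetry element, so it exists as a pair of enantiomers (2 stereoisomers).

yes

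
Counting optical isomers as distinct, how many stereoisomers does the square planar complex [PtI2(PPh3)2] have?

A square has two trans pairs of vertices; adjacent vertices are cis.
There are 2 geometric isomers: I cis; I trans.
Each arrangement has an internal mirror plane or centre of symmetry, so none is chiral.

2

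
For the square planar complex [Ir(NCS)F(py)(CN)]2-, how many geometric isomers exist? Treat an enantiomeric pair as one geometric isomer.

In a square planar complex each vertex has one trans partner and two cis neighbours.
There are 3 geometric isomers: (CN/NCS trans, F/py trans); (CN/py trans, F/NCS trans); (CN/F trans, NCS/py trans).

3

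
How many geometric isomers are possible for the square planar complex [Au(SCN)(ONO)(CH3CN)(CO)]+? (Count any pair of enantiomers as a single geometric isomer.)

3

In a square planar complex each vertex has one trans partner and two cis neighbours.
Systematic placement gives 3 geometric isomers: (CH3CN/ONO trans, CO/SCN trans); (CH3CN/SCN trans, CO/ONO trans); (CH3CN/CO trans, ONO/SCN trans).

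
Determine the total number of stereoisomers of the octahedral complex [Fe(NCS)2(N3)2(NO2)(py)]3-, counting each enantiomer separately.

There are 6 geometric isomers: NCS trans, N3 trans; NCS cis, N3 trans; NCS cis, N3 cis (3 arrangements, 2 chiral); NCS trans, N3 cis.
Of these, 2 lack any improper symmetry element and so occur as enantiomeric pairs, giving 6 + 2 = 8 stereoisomers in total.

8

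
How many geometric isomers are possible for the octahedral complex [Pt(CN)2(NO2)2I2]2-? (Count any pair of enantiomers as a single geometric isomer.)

The six octahedral sites form three mutually perpendicular trans pairs.
The distinct arrangements are (5 in all): CN trans, NO2 trans, I trans; CN trans, NO2 cis, I cis; CN cis, NO2 trans, I cis; CN cis, NO2 cis, I cis (chiral); CN cis, NO2 cis, I trans.

5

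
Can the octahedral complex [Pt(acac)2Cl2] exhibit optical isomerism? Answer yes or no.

yes

Each acac is bidentate and must span two cis positions.
The distinct arrangements are (2 in all): Cl trans; Cl cis (chiral).
One of these lacks any improper symmetry element and so occurs as an enantiomeric pair, giving 2 + 1 = 3 stereoisomers in total.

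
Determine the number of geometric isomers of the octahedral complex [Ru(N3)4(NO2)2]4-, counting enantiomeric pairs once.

An octahedron has six vertices in three trans pairs; every non-trans pair is cis.
Working through the distinct placements yields 2 geometric isomers: NO2 trans; NO2 cis.

2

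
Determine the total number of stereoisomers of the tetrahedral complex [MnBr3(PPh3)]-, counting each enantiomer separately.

In a tetrahedral complex all four positions are equivalent and every pair of ligands is adjacent — there is no cis/trans distinction.
Only one geometric arrangement is possible.

1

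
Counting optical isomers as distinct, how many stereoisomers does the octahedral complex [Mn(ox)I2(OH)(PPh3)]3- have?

6

In an octahedral complex each vertex has one trans partner and four cis neighbours.
Each ox is bidentate and must span two cis positions.
Working through the distinct placements yields 4 geometric isomers: I trans; I cis (3 arrangements, 2 chiral).
Of these, 2 lack any improper symmetry element and so occur as enantiomeric pairs, giving 4 + 2 = 6 stereoisomers in total.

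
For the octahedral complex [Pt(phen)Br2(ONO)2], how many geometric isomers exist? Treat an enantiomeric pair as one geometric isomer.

Each phen is bidentate and must span two cis positions.
The distinct arrangements are (3 in all): Br trans, ONO cis; Br cis, ONO cis (chiral); Br cis, ONO trans.

3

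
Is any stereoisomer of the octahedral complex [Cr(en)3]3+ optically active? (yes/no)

yes

The six octahedral sites form three mutually perpendicular trans pairs.
Each en is bidentate and must span two cis positions.
Only one geometric arrangement is possible; it has no improper symmetry element, so it exists as a pair of enantiomers (2 stereoisomers).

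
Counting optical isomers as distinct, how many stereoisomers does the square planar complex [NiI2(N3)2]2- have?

In a square planar complex each vertex has one trans partner and two cis neighbours.
Systematic placement gives 2 geometric isomers: I cis; I trans.
Each arrangement has an internal mirror plane or centre of symmetry, so none is chiral.

2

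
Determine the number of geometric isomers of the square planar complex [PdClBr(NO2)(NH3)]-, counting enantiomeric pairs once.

A square has two trans pairs of vertices; adjacent vertices are cis.
Working through the distinct placements yields 3 geometric isomers: (Br/NH3 trans, Cl/NO2 trans); (Br/NO2 trans, Cl/NH3 trans); (Br/Cl trans, NH3/NO2 trans).

3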